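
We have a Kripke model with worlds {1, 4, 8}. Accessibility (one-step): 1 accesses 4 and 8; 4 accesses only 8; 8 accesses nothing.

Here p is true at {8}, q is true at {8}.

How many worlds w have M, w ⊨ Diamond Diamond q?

1

1: successors {4, 8}; Diamond q there: 4:T, 8:F. ✓
4: successors {8}; Diamond q there: 8:F. ✗
8: no successors, so Diamond Diamond q fails. ✗
Satisfying worlds: {1}.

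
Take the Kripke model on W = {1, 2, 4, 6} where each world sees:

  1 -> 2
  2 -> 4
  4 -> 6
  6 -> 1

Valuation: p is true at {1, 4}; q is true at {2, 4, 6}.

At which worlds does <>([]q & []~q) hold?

∅

1: successors {2}; []q & []~q there: 2:F. ✗
2: successors {4}; []q & []~q there: 4:F. ✗
4: successors {6}; []q & []~q there: 6:F. ✗
6: successors {1}; []q & []~q there: 1:F. ✗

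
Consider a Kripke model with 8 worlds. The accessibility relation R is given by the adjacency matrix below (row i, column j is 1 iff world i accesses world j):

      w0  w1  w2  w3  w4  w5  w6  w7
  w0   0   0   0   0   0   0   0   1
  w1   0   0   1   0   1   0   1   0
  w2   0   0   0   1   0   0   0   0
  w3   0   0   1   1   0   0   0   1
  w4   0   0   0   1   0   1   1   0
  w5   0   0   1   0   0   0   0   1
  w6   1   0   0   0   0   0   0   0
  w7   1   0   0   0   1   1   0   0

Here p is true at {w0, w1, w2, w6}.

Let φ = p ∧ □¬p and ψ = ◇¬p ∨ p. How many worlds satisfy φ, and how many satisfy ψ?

For p ∧ □¬p:
w0: p is T, □¬p is T. ✓
w1: p is T, □¬p is F. ✗
w2: p is T, □¬p is T. ✓
w3: p is F, □¬p is F. ✗
w4: p is F, □¬p is F. ✗
w5: p is F, □¬p is F. ✗
w6: p is T, □¬p is F. ✗
w7: p is F, □¬p is F. ✗
— 2 worlds.
For ◇¬p ∨ p:
w0: ◇¬p is T, p is T. ✓
w1: ◇¬p is T, p is T. ✓
w2: ◇¬p is T, p is T. ✓
w3: ◇¬p is T, p is F. ✓
w4: ◇¬p is T, p is F. ✓
w5: ◇¬p is T, p is F. ✓
w6: ◇¬p is F, p is T. ✓
w7: ◇¬p is T, p is F. ✓
— 8 worlds.

2 and 8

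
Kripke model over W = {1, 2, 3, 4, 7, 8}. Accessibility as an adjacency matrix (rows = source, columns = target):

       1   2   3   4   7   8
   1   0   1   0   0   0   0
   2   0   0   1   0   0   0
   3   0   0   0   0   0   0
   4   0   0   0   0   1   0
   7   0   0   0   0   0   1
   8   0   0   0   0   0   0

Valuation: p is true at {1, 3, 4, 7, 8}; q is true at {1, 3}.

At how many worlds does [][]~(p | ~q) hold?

1: successors {2}; []~(p | ~q) there: 2:F. ✗
2: successors {3}; []~(p | ~q) there: 3:T. ✓
3: no successors, so [][]~(p | ~q) holds vacuously. ✓
4: successors {7}; []~(p | ~q) there: 7:F. ✗
7: successors {8}; []~(p | ~q) there: 8:T. ✓
8: no successors, so [][]~(p | ~q) holds vacuously. ✓
Satisfying worlds: {2, 3, 7, 8}.

4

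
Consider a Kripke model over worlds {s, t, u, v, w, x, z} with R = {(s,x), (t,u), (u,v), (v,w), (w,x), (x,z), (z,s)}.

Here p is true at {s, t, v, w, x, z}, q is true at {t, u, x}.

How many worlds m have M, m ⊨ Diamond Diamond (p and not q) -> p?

s: Diamond Diamond (p and not q) is T, p is T. ✓
t: Diamond Diamond (p and not q) is T, p is T. ✓
u: Diamond Diamond (p and not q) is T, p is F. ✗
v: Diamond Diamond (p and not q) is F, p is T. ✓
w: Diamond Diamond (p and not q) is T, p is T. ✓
x: Diamond Diamond (p and not q) is T, p is T. ✓
z: Diamond Diamond (p and not q) is F, p is T. ✓
Satisfying worlds: {s, t, v, w, x, z}.

6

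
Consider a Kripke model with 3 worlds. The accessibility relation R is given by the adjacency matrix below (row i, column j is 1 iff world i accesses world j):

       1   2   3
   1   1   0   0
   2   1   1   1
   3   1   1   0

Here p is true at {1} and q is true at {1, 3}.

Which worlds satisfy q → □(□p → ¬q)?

{2}

1: q is T, □(□p → ¬q) is F. ✗
2: q is F, □(□p → ¬q) is F. ✓
3: q is T, □(□p → ¬q) is F. ✗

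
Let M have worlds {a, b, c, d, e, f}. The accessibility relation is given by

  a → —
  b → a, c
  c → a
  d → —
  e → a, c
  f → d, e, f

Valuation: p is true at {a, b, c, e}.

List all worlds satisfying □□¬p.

a: no successors, so □□¬p holds vacuously. ✓
b: successors {a, c}; □¬p there: a:T, c:F. ✗
c: successors {a}; □¬p there: a:T. ✓
d: no successors, so □□¬p holds vacuously. ✓
e: successors {a, c}; □¬p there: a:T, c:F. ✗
f: successors {d, e, f}; □¬p there: d:T, e:F, f:F. ✗

{a, c, d}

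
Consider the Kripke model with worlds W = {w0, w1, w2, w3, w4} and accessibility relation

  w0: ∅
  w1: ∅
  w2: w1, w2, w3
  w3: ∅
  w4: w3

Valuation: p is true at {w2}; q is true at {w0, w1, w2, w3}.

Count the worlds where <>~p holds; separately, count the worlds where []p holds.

For <>~p:
w0: no successors, so <>~p fails. ✗
w1: no successors, so <>~p fails. ✗
w2: successors {w1, w2, w3}; ~p there: w1:T, w2:F, w3:T. ✓
w3: no successors, so <>~p fails. ✗
w4: successors {w3}; ~p there: w3:T. ✓
— 2 worlds.
For []p:
w0: no successors, so []p holds vacuously. ✓
w1: no successors, so []p holds vacuously. ✓
w2: successors {w1, w2, w3}; p there: w1:F, w2:T, w3:F. ✗
w3: no successors, so []p holds vacuously. ✓
w4: successors {w3}; p there: w3:F. ✗
— 3 worlds.

2 and 3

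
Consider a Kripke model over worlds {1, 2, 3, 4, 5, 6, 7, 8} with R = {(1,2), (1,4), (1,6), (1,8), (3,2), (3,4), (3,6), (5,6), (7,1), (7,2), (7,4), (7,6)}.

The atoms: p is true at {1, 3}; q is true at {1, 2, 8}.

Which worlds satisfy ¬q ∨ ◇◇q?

1: ¬q is F, ◇◇q is F. ✗
2: ¬q is F, ◇◇q is F. ✗
3: ¬q is T, ◇◇q is F. ✓
4: ¬q is T, ◇◇q is F. ✓
5: ¬q is T, ◇◇q is F. ✓
6: ¬q is T, ◇◇q is F. ✓
7: ¬q is T, ◇◇q is T. ✓
8: ¬q is F, ◇◇q is F. ✗

{3, 4, 5, 6, 7}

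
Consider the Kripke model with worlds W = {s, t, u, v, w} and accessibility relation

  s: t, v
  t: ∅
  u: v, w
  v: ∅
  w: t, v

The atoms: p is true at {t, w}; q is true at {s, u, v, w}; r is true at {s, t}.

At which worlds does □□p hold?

s: successors {t, v}; □p there: t:T, v:T. ✓
t: no successors, so □□p holds vacuously. ✓
u: successors {v, w}; □p there: v:T, w:F. ✗
v: no successors, so □□p holds vacuously. ✓
w: successors {t, v}; □p there: t:T, v:T. ✓

{s, t, v, w}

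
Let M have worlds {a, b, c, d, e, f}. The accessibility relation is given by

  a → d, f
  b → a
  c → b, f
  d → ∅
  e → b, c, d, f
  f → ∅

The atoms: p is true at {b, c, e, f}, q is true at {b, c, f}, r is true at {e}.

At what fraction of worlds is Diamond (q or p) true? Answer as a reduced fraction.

a: successors {d, f}; q or p there: d:F, f:T. ✓
b: successors {a}; q or p there: a:F. ✗
c: successors {b, f}; q or p there: b:T, f:T. ✓
d: no successors, so Diamond (q or p) fails. ✗
e: successors {b, c, d, f}; q or p there: b:T, c:T, d:F, f:T. ✓
f: no successors, so Diamond (q or p) fails. ✗
That's 3 of 6 worlds, so 3/6 = 1/2.

1/2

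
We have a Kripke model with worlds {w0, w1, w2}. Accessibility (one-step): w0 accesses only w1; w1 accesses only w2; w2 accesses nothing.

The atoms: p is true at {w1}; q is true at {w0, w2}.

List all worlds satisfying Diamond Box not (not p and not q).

w0: successors {w1}; Box not (not p and not q) there: w1:T. ✓
w1: successors {w2}; Box not (not p and not q) there: w2:T. ✓
w2: no successors, so Diamond Box not (not p and not q) fails. ✗

{w0, w1}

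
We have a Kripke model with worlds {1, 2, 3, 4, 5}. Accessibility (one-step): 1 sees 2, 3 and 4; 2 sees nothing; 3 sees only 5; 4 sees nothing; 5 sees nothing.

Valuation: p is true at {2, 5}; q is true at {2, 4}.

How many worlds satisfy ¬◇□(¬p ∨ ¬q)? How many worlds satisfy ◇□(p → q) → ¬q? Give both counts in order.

3 and 5

For ¬◇□(¬p ∨ ¬q):
1: ◇□(¬p ∨ ¬q) is T. ✗
2: ◇□(¬p ∨ ¬q) is F. ✓
3: ◇□(¬p ∨ ¬q) is T. ✗
4: ◇□(¬p ∨ ¬q) is F. ✓
5: ◇□(¬p ∨ ¬q) is F. ✓
— 3 worlds.
For ◇□(p → q) → ¬q:
1: ◇□(p → q) is T, ¬q is T. ✓
2: ◇□(p → q) is F, ¬q is F. ✓
3: ◇□(p → q) is T, ¬q is T. ✓
4: ◇□(p → q) is F, ¬q is F. ✓
5: ◇□(p → q) is F, ¬q is T. ✓
— 5 worlds.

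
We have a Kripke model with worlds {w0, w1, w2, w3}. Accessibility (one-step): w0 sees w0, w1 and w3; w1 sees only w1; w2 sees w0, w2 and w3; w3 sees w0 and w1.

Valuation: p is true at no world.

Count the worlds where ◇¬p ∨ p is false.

w0: ◇¬p is T, p is F. ✓
w1: ◇¬p is T, p is F. ✓
w2: ◇¬p is T, p is F. ✓
w3: ◇¬p is T, p is F. ✓
Satisfying worlds: {w0, w1, w2, w3}.
So ◇¬p ∨ p fails at the other 0 worlds.

0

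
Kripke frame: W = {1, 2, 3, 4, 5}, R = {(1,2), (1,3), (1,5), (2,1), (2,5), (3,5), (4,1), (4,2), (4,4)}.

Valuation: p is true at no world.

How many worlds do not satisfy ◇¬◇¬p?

1: successors {2, 3, 5}; ¬◇¬p there: 2:F, 3:F, 5:T. ✓
2: successors {1, 5}; ¬◇¬p there: 1:F, 5:T. ✓
3: successors {5}; ¬◇¬p there: 5:T. ✓
4: successors {1, 2, 4}; ¬◇¬p there: 1:F, 2:F, 4:F. ✗
5: no successors, so ◇¬◇¬p fails. ✗
Satisfying worlds: {1, 2, 3}.
So ◇¬◇¬p fails at the other 2 worlds.

2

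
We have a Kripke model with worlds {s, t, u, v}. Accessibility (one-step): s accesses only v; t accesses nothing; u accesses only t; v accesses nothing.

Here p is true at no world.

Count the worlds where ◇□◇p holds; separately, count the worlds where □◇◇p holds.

For ◇□◇p:
s: successors {v}; □◇p there: v:T. ✓
t: no successors, so ◇□◇p fails. ✗
u: successors {t}; □◇p there: t:T. ✓
v: no successors, so ◇□◇p fails. ✗
— 2 worlds.
For □◇◇p:
s: successors {v}; ◇◇p there: v:F. ✗
t: no successors, so □◇◇p holds vacuously. ✓
u: successors {t}; ◇◇p there: t:F. ✗
v: no successors, so □◇◇p holds vacuously. ✓
— 2 worlds.

2 and 2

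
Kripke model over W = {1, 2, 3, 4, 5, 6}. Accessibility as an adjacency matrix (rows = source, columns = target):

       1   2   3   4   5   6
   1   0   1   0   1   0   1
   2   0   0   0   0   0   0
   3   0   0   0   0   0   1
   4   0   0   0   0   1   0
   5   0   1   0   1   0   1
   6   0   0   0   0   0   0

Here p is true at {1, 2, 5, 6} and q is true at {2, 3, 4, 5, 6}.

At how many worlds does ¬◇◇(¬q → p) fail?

3

1: ◇◇(¬q → p) is T. ✗
2: ◇◇(¬q → p) is F. ✓
3: ◇◇(¬q → p) is F. ✓
4: ◇◇(¬q → p) is T. ✗
5: ◇◇(¬q → p) is T. ✗
6: ◇◇(¬q → p) is F. ✓
Satisfying worlds: {2, 3, 6}.
So ¬◇◇(¬q → p) fails at the other 3 worlds.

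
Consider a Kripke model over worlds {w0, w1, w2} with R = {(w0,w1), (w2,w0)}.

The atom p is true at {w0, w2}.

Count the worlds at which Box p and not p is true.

w0: Box p is F, not p is F. ✗
w1: Box p is T, not p is T. ✓
w2: Box p is T, not p is F. ✗
Satisfying worlds: {w1}.

1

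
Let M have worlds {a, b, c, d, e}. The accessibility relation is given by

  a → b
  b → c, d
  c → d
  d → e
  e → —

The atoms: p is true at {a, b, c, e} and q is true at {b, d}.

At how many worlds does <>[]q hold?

a: successors {b}; []q there: b:F. ✗
b: successors {c, d}; []q there: c:T, d:F. ✓
c: successors {d}; []q there: d:F. ✗
d: successors {e}; []q there: e:T. ✓
e: no successors, so <>[]q fails. ✗
Satisfying worlds: {b, d}.

2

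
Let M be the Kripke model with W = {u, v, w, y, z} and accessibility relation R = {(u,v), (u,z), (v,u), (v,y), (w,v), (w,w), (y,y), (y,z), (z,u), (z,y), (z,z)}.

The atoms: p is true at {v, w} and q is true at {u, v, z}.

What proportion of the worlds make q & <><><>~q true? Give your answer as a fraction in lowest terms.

3/5

u: q is T, <><><>~q is T. ✓
v: q is T, <><><>~q is T. ✓
w: q is F, <><><>~q is T. ✗
y: q is F, <><><>~q is T. ✗
z: q is T, <><><>~q is T. ✓
That's 3 of 5 worlds, so 3/5.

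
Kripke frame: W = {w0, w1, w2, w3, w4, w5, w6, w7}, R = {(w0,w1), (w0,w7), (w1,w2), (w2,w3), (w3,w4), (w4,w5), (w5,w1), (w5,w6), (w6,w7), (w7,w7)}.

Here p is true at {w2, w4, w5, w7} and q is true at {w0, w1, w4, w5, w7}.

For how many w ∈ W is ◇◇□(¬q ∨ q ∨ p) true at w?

w0: successors {w1, w7}; ◇□(¬q ∨ q ∨ p) there: w1:T, w7:T. ✓
w1: successors {w2}; ◇□(¬q ∨ q ∨ p) there: w2:T. ✓
w2: successors {w3}; ◇□(¬q ∨ q ∨ p) there: w3:T. ✓
w3: successors {w4}; ◇□(¬q ∨ q ∨ p) there: w4:T. ✓
w4: successors {w5}; ◇□(¬q ∨ q ∨ p) there: w5:T. ✓
w5: successors {w1, w6}; ◇□(¬q ∨ q ∨ p) there: w1:T, w6:T. ✓
w6: successors {w7}; ◇□(¬q ∨ q ∨ p) there: w7:T. ✓
w7: successors {w7}; ◇□(¬q ∨ q ∨ p) there: w7:T. ✓
Satisfying worlds: {w0, w1, w2, w3, w4, w5, w6, w7}.

8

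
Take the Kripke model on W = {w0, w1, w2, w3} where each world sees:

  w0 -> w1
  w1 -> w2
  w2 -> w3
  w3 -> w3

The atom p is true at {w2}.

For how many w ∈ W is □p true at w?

1

w0: successors {w1}; p there: w1:F. ✗
w1: successors {w2}; p there: w2:T. ✓
w2: successors {w3}; p there: w3:F. ✗
w3: successors {w3}; p there: w3:F. ✗
Satisfying worlds: {w1}.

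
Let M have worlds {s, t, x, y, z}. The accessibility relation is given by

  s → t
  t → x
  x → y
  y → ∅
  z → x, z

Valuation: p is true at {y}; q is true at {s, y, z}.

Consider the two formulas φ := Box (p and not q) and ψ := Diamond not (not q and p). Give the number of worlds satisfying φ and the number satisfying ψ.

1 and 4

For Box (p and not q):
s: successors {t}; p and not q there: t:F. ✗
t: successors {x}; p and not q there: x:F. ✗
x: successors {y}; p and not q there: y:F. ✗
y: no successors, so Box (p and not q) holds vacuously. ✓
z: successors {x, z}; p and not q there: x:F, z:F. ✗
— 1 world.
For Diamond not (not q and p):
s: successors {t}; not (not q and p) there: t:T. ✓
t: successors {x}; not (not q and p) there: x:T. ✓
x: successors {y}; not (not q and p) there: y:T. ✓
y: no successors, so Diamond not (not q and p) fails. ✗
z: successors {x, z}; not (not q and p) there: x:T, z:T. ✓
— 4 worlds.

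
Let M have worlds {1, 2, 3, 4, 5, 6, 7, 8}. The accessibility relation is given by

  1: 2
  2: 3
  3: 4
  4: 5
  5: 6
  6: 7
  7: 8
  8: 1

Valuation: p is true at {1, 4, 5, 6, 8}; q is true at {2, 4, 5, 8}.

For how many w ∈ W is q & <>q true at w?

1: q is F, <>q is T. ✗
2: q is T, <>q is F. ✗
3: q is F, <>q is T. ✗
4: q is T, <>q is T. ✓
5: q is T, <>q is F. ✗
6: q is F, <>q is F. ✗
7: q is F, <>q is T. ✗
8: q is T, <>q is F. ✗
Satisfying worlds: {4}.

1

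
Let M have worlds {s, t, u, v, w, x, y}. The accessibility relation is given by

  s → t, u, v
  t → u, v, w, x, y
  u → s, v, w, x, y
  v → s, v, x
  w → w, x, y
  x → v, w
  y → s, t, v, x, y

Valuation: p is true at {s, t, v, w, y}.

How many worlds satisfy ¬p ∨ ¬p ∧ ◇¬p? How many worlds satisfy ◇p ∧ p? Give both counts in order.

2 and 5

For ¬p ∨ ¬p ∧ ◇¬p:
s: ¬p is F, ¬p ∧ ◇¬p is F. ✗
t: ¬p is F, ¬p ∧ ◇¬p is F. ✗
u: ¬p is T, ¬p ∧ ◇¬p is T. ✓
v: ¬p is F, ¬p ∧ ◇¬p is F. ✗
w: ¬p is F, ¬p ∧ ◇¬p is F. ✗
x: ¬p is T, ¬p ∧ ◇¬p is F. ✓
y: ¬p is F, ¬p ∧ ◇¬p is F. ✗
— 2 worlds.
For ◇p ∧ p:
s: ◇p is T, p is T. ✓
t: ◇p is T, p is T. ✓
u: ◇p is T, p is F. ✗
v: ◇p is T, p is T. ✓
w: ◇p is T, p is T. ✓
x: ◇p is T, p is F. ✗
y: ◇p is T, p is T. ✓
— 5 worlds.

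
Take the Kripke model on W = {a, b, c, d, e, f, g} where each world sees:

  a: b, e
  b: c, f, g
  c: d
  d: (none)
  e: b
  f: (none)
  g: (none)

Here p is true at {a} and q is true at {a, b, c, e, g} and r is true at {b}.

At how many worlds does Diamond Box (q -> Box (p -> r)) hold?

4

a: successors {b, e}; Box (q -> Box (p -> r)) there: b:T, e:T. ✓
b: successors {c, f, g}; Box (q -> Box (p -> r)) there: c:T, f:T, g:T. ✓
c: successors {d}; Box (q -> Box (p -> r)) there: d:T. ✓
d: no successors, so Diamond Box (q -> Box (p -> r)) fails. ✗
e: successors {b}; Box (q -> Box (p -> r)) there: b:T. ✓
f: no successors, so Diamond Box (q -> Box (p -> r)) fails. ✗
g: no successors, so Diamond Box (q -> Box (p -> r)) fails. ✗
Satisfying worlds: {a, b, c, e}.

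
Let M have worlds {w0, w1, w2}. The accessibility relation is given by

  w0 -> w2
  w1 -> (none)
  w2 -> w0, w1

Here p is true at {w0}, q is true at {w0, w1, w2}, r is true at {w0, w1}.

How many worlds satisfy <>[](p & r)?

1

w0: successors {w2}; [](p & r) there: w2:F. ✗
w1: no successors, so <>[](p & r) fails. ✗
w2: successors {w0, w1}; [](p & r) there: w0:F, w1:T. ✓
Satisfying worlds: {w2}.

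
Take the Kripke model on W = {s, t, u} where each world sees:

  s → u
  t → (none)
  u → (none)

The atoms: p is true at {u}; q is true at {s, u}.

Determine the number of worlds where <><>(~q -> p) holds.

0

s: successors {u}; <>(~q -> p) there: u:F. ✗
t: no successors, so <><>(~q -> p) fails. ✗
u: no successors, so <><>(~q -> p) fails. ✗
Satisfying worlds: ∅.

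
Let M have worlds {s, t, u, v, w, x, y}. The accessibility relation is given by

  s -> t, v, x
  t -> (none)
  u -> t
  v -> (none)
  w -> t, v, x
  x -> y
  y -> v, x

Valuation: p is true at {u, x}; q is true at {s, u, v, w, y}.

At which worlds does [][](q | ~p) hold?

{s, t, u, v, w, y}

s: successors {t, v, x}; [](q | ~p) there: t:T, v:T, x:T. ✓
t: no successors, so [][](q | ~p) holds vacuously. ✓
u: successors {t}; [](q | ~p) there: t:T. ✓
v: no successors, so [][](q | ~p) holds vacuously. ✓
w: successors {t, v, x}; [](q | ~p) there: t:T, v:T, x:T. ✓
x: successors {y}; [](q | ~p) there: y:F. ✗
y: successors {v, x}; [](q | ~p) there: v:T, x:T. ✓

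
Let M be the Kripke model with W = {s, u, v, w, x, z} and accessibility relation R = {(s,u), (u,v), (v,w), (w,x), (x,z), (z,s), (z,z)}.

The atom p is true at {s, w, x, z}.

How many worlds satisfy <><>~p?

2

s: successors {u}; <>~p there: u:T. ✓
u: successors {v}; <>~p there: v:F. ✗
v: successors {w}; <>~p there: w:F. ✗
w: successors {x}; <>~p there: x:F. ✗
x: successors {z}; <>~p there: z:F. ✗
z: successors {s, z}; <>~p there: s:T, z:F. ✓
Satisfying worlds: {s, z}.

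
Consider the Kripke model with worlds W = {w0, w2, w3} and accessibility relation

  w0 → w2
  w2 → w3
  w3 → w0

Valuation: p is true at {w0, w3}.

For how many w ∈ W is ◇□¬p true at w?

w0: successors {w2}; □¬p there: w2:F. ✗
w2: successors {w3}; □¬p there: w3:F. ✗
w3: successors {w0}; □¬p there: w0:T. ✓
Satisfying worlds: {w3}.

1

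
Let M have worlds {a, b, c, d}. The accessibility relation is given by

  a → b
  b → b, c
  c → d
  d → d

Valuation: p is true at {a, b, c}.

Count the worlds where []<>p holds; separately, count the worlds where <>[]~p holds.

For []<>p:
a: successors {b}; <>p there: b:T. ✓
b: successors {b, c}; <>p there: b:T, c:F. ✗
c: successors {d}; <>p there: d:F. ✗
d: successors {d}; <>p there: d:F. ✗
— 1 world.
For <>[]~p:
a: successors {b}; []~p there: b:F. ✗
b: successors {b, c}; []~p there: b:F, c:T. ✓
c: successors {d}; []~p there: d:T. ✓
d: successors {d}; []~p there: d:T. ✓
— 3 worlds.

1 and 3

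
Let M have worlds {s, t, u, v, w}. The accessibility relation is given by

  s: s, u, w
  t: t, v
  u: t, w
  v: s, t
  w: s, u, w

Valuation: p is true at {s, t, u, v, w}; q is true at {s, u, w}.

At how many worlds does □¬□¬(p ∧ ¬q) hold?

s: successors {s, u, w}; ¬□¬(p ∧ ¬q) there: s:F, u:T, w:F. ✗
t: successors {t, v}; ¬□¬(p ∧ ¬q) there: t:T, v:T. ✓
u: successors {t, w}; ¬□¬(p ∧ ¬q) there: t:T, w:F. ✗
v: successors {s, t}; ¬□¬(p ∧ ¬q) there: s:F, t:T. ✗
w: successors {s, u, w}; ¬□¬(p ∧ ¬q) there: s:F, u:T, w:F. ✗
Satisfying worlds: {t}.

1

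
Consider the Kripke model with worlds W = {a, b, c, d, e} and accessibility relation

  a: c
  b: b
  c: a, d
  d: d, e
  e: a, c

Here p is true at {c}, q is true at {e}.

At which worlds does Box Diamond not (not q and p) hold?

{a, b, d}

a: successors {c}; Diamond not (not q and p) there: c:T. ✓
b: successors {b}; Diamond not (not q and p) there: b:T. ✓
c: successors {a, d}; Diamond not (not q and p) there: a:F, d:T. ✗
d: successors {d, e}; Diamond not (not q and p) there: d:T, e:T. ✓
e: successors {a, c}; Diamond not (not q and p) there: a:F, c:T. ✗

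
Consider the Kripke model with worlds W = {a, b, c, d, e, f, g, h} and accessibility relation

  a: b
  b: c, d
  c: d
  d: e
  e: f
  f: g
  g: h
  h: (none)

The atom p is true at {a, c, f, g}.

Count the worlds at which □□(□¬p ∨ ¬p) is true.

7

a: successors {b}; □(□¬p ∨ ¬p) there: b:T. ✓
b: successors {c, d}; □(□¬p ∨ ¬p) there: c:T, d:T. ✓
c: successors {d}; □(□¬p ∨ ¬p) there: d:T. ✓
d: successors {e}; □(□¬p ∨ ¬p) there: e:F. ✗
e: successors {f}; □(□¬p ∨ ¬p) there: f:T. ✓
f: successors {g}; □(□¬p ∨ ¬p) there: g:T. ✓
g: successors {h}; □(□¬p ∨ ¬p) there: h:T. ✓
h: no successors, so □□(□¬p ∨ ¬p) holds vacuously. ✓
Satisfying worlds: {a, b, c, e, f, g, h}.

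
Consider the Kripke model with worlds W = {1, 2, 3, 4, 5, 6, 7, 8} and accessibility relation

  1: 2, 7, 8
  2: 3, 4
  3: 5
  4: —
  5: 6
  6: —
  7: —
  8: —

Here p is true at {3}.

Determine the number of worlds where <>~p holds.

4

1: successors {2, 7, 8}; ~p there: 2:T, 7:T, 8:T. ✓
2: successors {3, 4}; ~p there: 3:F, 4:T. ✓
3: successors {5}; ~p there: 5:T. ✓
4: no successors, so <>~p fails. ✗
5: successors {6}; ~p there: 6:T. ✓
6: no successors, so <>~p fails. ✗
7: no successors, so <>~p fails. ✗
8: no successors, so <>~p fails. ✗
Satisfying worlds: {1, 2, 3, 5}.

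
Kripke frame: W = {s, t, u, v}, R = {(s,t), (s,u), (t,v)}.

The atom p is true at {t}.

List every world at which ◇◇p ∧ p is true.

s: ◇◇p is F, p is F. ✗
t: ◇◇p is F, p is T. ✗
u: ◇◇p is F, p is F. ✗
v: ◇◇p is F, p is F. ✗

∅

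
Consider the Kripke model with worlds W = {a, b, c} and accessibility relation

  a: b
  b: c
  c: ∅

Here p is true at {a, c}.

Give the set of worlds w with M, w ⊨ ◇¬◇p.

{b}

a: successors {b}; ¬◇p there: b:F. ✗
b: successors {c}; ¬◇p there: c:T. ✓
c: no successors, so ◇¬◇p fails. ✗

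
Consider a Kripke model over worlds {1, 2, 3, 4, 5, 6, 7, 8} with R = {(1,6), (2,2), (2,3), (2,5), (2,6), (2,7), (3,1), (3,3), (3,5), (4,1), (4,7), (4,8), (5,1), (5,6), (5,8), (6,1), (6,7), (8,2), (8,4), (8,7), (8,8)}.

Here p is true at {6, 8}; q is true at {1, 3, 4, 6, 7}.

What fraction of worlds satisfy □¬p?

3/8

1: successors {6}; ¬p there: 6:F. ✗
2: successors {2, 3, 5, 6, 7}; ¬p there: 2:T, 3:T, 5:T, 6:F, 7:T. ✗
3: successors {1, 3, 5}; ¬p there: 1:T, 3:T, 5:T. ✓
4: successors {1, 7, 8}; ¬p there: 1:T, 7:T, 8:F. ✗
5: successors {1, 6, 8}; ¬p there: 1:T, 6:F, 8:F. ✗
6: successors {1, 7}; ¬p there: 1:T, 7:T. ✓
7: no successors, so □¬p holds vacuously. ✓
8: successors {2, 4, 7, 8}; ¬p there: 2:T, 4:T, 7:T, 8:F. ✗
That's 3 of 8 worlds, so 3/8.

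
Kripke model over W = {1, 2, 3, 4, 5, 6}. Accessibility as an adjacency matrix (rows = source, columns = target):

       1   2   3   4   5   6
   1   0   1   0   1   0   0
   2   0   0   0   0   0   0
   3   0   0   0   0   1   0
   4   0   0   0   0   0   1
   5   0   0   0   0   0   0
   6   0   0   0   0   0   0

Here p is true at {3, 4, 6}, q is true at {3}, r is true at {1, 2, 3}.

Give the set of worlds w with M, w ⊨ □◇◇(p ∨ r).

{2, 5, 6}

1: successors {2, 4}; ◇◇(p ∨ r) there: 2:F, 4:F. ✗
2: no successors, so □◇◇(p ∨ r) holds vacuously. ✓
3: successors {5}; ◇◇(p ∨ r) there: 5:F. ✗
4: successors {6}; ◇◇(p ∨ r) there: 6:F. ✗
5: no successors, so □◇◇(p ∨ r) holds vacuously. ✓
6: no successors, so □◇◇(p ∨ r) holds vacuously. ✓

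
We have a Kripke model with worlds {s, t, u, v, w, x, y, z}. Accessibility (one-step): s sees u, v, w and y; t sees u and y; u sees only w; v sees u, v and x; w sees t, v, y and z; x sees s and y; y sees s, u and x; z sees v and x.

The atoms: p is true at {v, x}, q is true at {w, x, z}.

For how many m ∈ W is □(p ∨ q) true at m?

s: successors {u, v, w, y}; p ∨ q there: u:F, v:T, w:T, y:F. ✗
t: successors {u, y}; p ∨ q there: u:F, y:F. ✗
u: successors {w}; p ∨ q there: w:T. ✓
v: successors {u, v, x}; p ∨ q there: u:F, v:T, x:T. ✗
w: successors {t, v, y, z}; p ∨ q there: t:F, v:T, y:F, z:T. ✗
x: successors {s, y}; p ∨ q there: s:F, y:F. ✗
y: successors {s, u, x}; p ∨ q there: s:F, u:F, x:T. ✗
z: successors {v, x}; p ∨ q there: v:T, x:T. ✓
Satisfying worlds: {u, z}.

2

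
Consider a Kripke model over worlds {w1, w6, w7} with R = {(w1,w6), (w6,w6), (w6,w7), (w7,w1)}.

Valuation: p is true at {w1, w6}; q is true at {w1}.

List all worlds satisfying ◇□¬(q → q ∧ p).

∅

w1: successors {w6}; □¬(q → q ∧ p) there: w6:F. ✗
w6: successors {w6, w7}; □¬(q → q ∧ p) there: w6:F, w7:F. ✗
w7: successors {w1}; □¬(q → q ∧ p) there: w1:F. ✗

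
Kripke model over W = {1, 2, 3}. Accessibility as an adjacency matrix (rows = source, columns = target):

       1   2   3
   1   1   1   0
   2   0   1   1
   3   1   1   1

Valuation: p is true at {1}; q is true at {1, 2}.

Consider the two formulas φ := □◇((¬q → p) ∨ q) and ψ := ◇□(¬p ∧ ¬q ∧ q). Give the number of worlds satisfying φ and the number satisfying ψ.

For □◇((¬q → p) ∨ q):
1: successors {1, 2}; ◇((¬q → p) ∨ q) there: 1:T, 2:T. ✓
2: successors {2, 3}; ◇((¬q → p) ∨ q) there: 2:T, 3:T. ✓
3: successors {1, 2, 3}; ◇((¬q → p) ∨ q) there: 1:T, 2:T, 3:T. ✓
— 3 worlds.
For ◇□(¬p ∧ ¬q ∧ q):
1: successors {1, 2}; □(¬p ∧ ¬q ∧ q) there: 1:F, 2:F. ✗
2: successors {2, 3}; □(¬p ∧ ¬q ∧ q) there: 2:F, 3:F. ✗
3: successors {1, 2, 3}; □(¬p ∧ ¬q ∧ q) there: 1:F, 2:F, 3:F. ✗
— 0 worlds.

3 and 0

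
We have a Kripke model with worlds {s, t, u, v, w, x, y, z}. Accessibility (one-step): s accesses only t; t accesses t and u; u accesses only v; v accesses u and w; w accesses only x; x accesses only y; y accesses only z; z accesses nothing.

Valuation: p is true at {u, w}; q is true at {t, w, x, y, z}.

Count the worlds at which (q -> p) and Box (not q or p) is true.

2

s: q -> p is T, Box (not q or p) is F. ✗
t: q -> p is F, Box (not q or p) is F. ✗
u: q -> p is T, Box (not q or p) is T. ✓
v: q -> p is T, Box (not q or p) is T. ✓
w: q -> p is T, Box (not q or p) is F. ✗
x: q -> p is F, Box (not q or p) is F. ✗
y: q -> p is F, Box (not q or p) is F. ✗
z: q -> p is F, Box (not q or p) is T. ✗
Satisfying worlds: {u, v}.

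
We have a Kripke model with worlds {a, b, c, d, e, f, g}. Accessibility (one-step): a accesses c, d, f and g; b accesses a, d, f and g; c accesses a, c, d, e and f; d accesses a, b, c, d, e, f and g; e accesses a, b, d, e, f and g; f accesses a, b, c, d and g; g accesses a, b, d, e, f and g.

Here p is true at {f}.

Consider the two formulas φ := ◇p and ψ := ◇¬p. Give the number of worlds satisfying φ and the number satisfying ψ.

For ◇p:
a: successors {c, d, f, g}; p there: c:F, d:F, f:T, g:F. ✓
b: successors {a, d, f, g}; p there: a:F, d:F, f:T, g:F. ✓
c: successors {a, c, d, e, f}; p there: a:F, c:F, d:F, e:F, f:T. ✓
d: successors {a, b, c, d, e, f, g}; p there: a:F, b:F, c:F, d:F, e:F, f:T, g:F. ✓
e: successors {a, b, d, e, f, g}; p there: a:F, b:F, d:F, e:F, f:T, g:F. ✓
f: successors {a, b, c, d, g}; p there: a:F, b:F, c:F, d:F, g:F. ✗
g: successors {a, b, d, e, f, g}; p there: a:F, b:F, d:F, e:F, f:T, g:F. ✓
— 6 worlds.
For ◇¬p:
a: successors {c, d, f, g}; ¬p there: c:T, d:T, f:F, g:T. ✓
b: successors {a, d, f, g}; ¬p there: a:T, d:T, f:F, g:T. ✓
c: successors {a, c, d, e, f}; ¬p there: a:T, c:T, d:T, e:T, f:F. ✓
d: successors {a, b, c, d, e, f, g}; ¬p there: a:T, b:T, c:T, d:T, e:T, f:F, g:T. ✓
e: successors {a, b, d, e, f, g}; ¬p there: a:T, b:T, d:T, e:T, f:F, g:T. ✓
f: successors {a, b, c, d, g}; ¬p there: a:T, b:T, c:T, d:T, g:T. ✓
g: successors {a, b, d, e, f, g}; ¬p there: a:T, b:T, d:T, e:T, f:F, g:T. ✓
— 7 worlds.

6 and 7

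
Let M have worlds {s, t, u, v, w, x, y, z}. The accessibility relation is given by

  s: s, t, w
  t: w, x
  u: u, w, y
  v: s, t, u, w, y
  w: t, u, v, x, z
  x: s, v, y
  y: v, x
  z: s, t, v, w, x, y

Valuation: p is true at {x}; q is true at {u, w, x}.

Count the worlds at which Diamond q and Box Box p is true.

s: Diamond q is T, Box Box p is F. ✗
t: Diamond q is T, Box Box p is F. ✗
u: Diamond q is T, Box Box p is F. ✗
v: Diamond q is T, Box Box p is F. ✗
w: Diamond q is T, Box Box p is F. ✗
x: Diamond q is F, Box Box p is F. ✗
y: Diamond q is T, Box Box p is F. ✗
z: Diamond q is T, Box Box p is F. ✗
Satisfying worlds: ∅.

0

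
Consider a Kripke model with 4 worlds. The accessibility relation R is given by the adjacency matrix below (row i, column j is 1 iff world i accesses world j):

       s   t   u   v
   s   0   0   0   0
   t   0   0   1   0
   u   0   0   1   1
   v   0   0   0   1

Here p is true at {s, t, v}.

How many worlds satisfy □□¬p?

s: no successors, so □□¬p holds vacuously. ✓
t: successors {u}; □¬p there: u:F. ✗
u: successors {u, v}; □¬p there: u:F, v:F. ✗
v: successors {v}; □¬p there: v:F. ✗
Satisfying worlds: {s}.

1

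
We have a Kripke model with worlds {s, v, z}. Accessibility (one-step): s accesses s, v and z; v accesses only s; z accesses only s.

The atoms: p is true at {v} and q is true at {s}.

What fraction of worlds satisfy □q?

s: successors {s, v, z}; q there: s:T, v:F, z:F. ✗
v: successors {s}; q there: s:T. ✓
z: successors {s}; q there: s:T. ✓
That's 2 of 3 worlds, so 2/3.

2/3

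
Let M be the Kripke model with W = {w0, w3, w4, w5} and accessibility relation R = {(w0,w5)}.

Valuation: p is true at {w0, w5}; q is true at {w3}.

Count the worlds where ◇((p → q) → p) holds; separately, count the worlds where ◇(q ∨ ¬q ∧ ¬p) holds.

1 and 0

For ◇((p → q) → p):
w0: successors {w5}; (p → q) → p there: w5:T. ✓
w3: no successors, so ◇((p → q) → p) fails. ✗
w4: no successors, so ◇((p → q) → p) fails. ✗
w5: no successors, so ◇((p → q) → p) fails. ✗
— 1 world.
For ◇(q ∨ ¬q ∧ ¬p):
w0: successors {w5}; q ∨ ¬q ∧ ¬p there: w5:F. ✗
w3: no successors, so ◇(q ∨ ¬q ∧ ¬p) fails. ✗
w4: no successors, so ◇(q ∨ ¬q ∧ ¬p) fails. ✗
w5: no successors, so ◇(q ∨ ¬q ∧ ¬p) fails. ✗
— 0 worlds.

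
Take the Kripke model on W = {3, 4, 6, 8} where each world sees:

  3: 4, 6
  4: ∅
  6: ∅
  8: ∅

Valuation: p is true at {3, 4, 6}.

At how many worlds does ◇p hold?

3: successors {4, 6}; p there: 4:T, 6:T. ✓
4: no successors, so ◇p fails. ✗
6: no successors, so ◇p fails. ✗
8: no successors, so ◇p fails. ✗
Satisfying worlds: {3}.

1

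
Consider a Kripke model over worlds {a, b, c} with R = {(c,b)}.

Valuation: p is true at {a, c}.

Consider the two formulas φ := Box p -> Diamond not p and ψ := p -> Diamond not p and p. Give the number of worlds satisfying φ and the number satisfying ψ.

For Box p -> Diamond not p:
a: Box p is T, Diamond not p is F. ✗
b: Box p is T, Diamond not p is F. ✗
c: Box p is F, Diamond not p is T. ✓
— 1 world.
For p -> Diamond not p and p:
a: p is T, Diamond not p and p is F. ✗
b: p is F, Diamond not p and p is F. ✓
c: p is T, Diamond not p and p is T. ✓
— 2 worlds.

1 and 2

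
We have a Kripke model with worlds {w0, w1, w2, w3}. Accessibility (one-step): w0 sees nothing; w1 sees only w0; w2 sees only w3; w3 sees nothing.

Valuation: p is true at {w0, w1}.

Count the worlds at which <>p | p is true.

2

w0: <>p is F, p is T. ✓
w1: <>p is T, p is T. ✓
w2: <>p is F, p is F. ✗
w3: <>p is F, p is F. ✗
Satisfying worlds: {w0, w1}.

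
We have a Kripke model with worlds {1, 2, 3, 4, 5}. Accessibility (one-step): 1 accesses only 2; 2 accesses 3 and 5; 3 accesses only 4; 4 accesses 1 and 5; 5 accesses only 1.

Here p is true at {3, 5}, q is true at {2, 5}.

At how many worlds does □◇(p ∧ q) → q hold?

3

1: □◇(p ∧ q) is T, q is F. ✗
2: □◇(p ∧ q) is F, q is T. ✓
3: □◇(p ∧ q) is T, q is F. ✗
4: □◇(p ∧ q) is F, q is F. ✓
5: □◇(p ∧ q) is F, q is T. ✓
Satisfying worlds: {2, 4, 5}.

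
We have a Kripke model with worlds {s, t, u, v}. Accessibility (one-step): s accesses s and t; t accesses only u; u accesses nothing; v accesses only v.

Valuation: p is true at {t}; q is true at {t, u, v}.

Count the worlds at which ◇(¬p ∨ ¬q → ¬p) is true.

3

s: successors {s, t}; ¬p ∨ ¬q → ¬p there: s:T, t:T. ✓
t: successors {u}; ¬p ∨ ¬q → ¬p there: u:T. ✓
u: no successors, so ◇(¬p ∨ ¬q → ¬p) fails. ✗
v: successors {v}; ¬p ∨ ¬q → ¬p there: v:T. ✓
Satisfying worlds: {s, t, v}.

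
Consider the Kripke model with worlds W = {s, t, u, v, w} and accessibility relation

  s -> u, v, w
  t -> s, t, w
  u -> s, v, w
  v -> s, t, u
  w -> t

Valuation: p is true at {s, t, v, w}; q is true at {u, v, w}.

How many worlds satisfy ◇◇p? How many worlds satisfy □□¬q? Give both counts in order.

For ◇◇p:
s: successors {u, v, w}; ◇p there: u:T, v:T, w:T. ✓
t: successors {s, t, w}; ◇p there: s:T, t:T, w:T. ✓
u: successors {s, v, w}; ◇p there: s:T, v:T, w:T. ✓
v: successors {s, t, u}; ◇p there: s:T, t:T, u:T. ✓
w: successors {t}; ◇p there: t:T. ✓
— 5 worlds.
For □□¬q:
s: successors {u, v, w}; □¬q there: u:F, v:F, w:T. ✗
t: successors {s, t, w}; □¬q there: s:F, t:F, w:T. ✗
u: successors {s, v, w}; □¬q there: s:F, v:F, w:T. ✗
v: successors {s, t, u}; □¬q there: s:F, t:F, u:F. ✗
w: successors {t}; □¬q there: t:F. ✗
— 0 worlds.

5 and 0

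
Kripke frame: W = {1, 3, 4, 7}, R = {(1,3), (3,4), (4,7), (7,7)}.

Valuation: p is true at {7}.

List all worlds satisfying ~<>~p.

{4, 7}

1: <>~p is T. ✗
3: <>~p is T. ✗
4: <>~p is F. ✓
7: <>~p is F. ✓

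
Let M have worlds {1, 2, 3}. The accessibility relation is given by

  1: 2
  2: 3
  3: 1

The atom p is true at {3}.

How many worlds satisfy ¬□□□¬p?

1: □□□¬p is T. ✗
2: □□□¬p is T. ✗
3: □□□¬p is F. ✓
Satisfying worlds: {3}.

1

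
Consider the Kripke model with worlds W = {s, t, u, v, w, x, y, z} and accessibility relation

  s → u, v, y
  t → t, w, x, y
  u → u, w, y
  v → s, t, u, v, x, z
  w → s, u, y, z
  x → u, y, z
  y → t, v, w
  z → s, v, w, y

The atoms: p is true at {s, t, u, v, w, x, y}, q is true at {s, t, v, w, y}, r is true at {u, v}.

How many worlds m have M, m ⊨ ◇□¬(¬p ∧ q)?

s: successors {u, v, y}; □¬(¬p ∧ q) there: u:T, v:T, y:T. ✓
t: successors {t, w, x, y}; □¬(¬p ∧ q) there: t:T, w:T, x:T, y:T. ✓
u: successors {u, w, y}; □¬(¬p ∧ q) there: u:T, w:T, y:T. ✓
v: successors {s, t, u, v, x, z}; □¬(¬p ∧ q) there: s:T, t:T, u:T, v:T, x:T, z:T. ✓
w: successors {s, u, y, z}; □¬(¬p ∧ q) there: s:T, u:T, y:T, z:T. ✓
x: successors {u, y, z}; □¬(¬p ∧ q) there: u:T, y:T, z:T. ✓
y: successors {t, v, w}; □¬(¬p ∧ q) there: t:T, v:T, w:T. ✓
z: successors {s, v, w, y}; □¬(¬p ∧ q) there: s:T, v:T, w:T, y:T. ✓
Satisfying worlds: {s, t, u, v, w, x, y, z}.

8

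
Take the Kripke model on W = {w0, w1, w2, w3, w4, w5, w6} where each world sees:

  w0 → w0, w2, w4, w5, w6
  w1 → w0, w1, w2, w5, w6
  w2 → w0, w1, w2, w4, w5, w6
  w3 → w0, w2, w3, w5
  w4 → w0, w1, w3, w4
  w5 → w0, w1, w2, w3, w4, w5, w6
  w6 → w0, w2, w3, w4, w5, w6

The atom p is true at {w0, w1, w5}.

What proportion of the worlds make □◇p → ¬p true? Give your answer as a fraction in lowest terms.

4/7

w0: □◇p is T, ¬p is F. ✗
w1: □◇p is T, ¬p is F. ✗
w2: □◇p is T, ¬p is T. ✓
w3: □◇p is T, ¬p is T. ✓
w4: □◇p is T, ¬p is T. ✓
w5: □◇p is T, ¬p is F. ✗
w6: □◇p is T, ¬p is T. ✓
That's 4 of 7 worlds, so 4/7.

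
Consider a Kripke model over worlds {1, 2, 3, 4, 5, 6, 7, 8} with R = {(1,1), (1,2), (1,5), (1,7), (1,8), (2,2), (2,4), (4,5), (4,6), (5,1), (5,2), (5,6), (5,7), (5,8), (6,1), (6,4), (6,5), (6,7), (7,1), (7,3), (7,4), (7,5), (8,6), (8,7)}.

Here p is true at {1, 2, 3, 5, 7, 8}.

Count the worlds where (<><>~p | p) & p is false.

2

1: <><>~p | p is T, p is T. ✓
2: <><>~p | p is T, p is T. ✓
3: <><>~p | p is T, p is T. ✓
4: <><>~p | p is T, p is F. ✗
5: <><>~p | p is T, p is T. ✓
6: <><>~p | p is T, p is F. ✗
7: <><>~p | p is T, p is T. ✓
8: <><>~p | p is T, p is T. ✓
Satisfying worlds: {1, 2, 3, 5, 7, 8}.
So (<><>~p | p) & p fails at the other 2 worlds.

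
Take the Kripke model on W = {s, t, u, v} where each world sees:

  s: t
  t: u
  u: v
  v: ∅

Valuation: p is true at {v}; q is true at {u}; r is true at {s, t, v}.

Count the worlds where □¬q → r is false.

1

s: □¬q is T, r is T. ✓
t: □¬q is F, r is T. ✓
u: □¬q is T, r is F. ✗
v: □¬q is T, r is T. ✓
Satisfying worlds: {s, t, v}.
So □¬q → r fails at the other 1 world.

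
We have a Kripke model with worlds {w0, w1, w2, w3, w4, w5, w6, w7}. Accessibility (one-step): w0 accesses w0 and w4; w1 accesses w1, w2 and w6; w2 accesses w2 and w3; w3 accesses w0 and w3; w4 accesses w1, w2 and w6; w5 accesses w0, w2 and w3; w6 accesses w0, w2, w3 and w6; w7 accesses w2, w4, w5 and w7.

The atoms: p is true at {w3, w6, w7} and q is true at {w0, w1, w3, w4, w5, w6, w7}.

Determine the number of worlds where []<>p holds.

w0: successors {w0, w4}; <>p there: w0:F, w4:T. ✗
w1: successors {w1, w2, w6}; <>p there: w1:T, w2:T, w6:T. ✓
w2: successors {w2, w3}; <>p there: w2:T, w3:T. ✓
w3: successors {w0, w3}; <>p there: w0:F, w3:T. ✗
w4: successors {w1, w2, w6}; <>p there: w1:T, w2:T, w6:T. ✓
w5: successors {w0, w2, w3}; <>p there: w0:F, w2:T, w3:T. ✗
w6: successors {w0, w2, w3, w6}; <>p there: w0:F, w2:T, w3:T, w6:T. ✗
w7: successors {w2, w4, w5, w7}; <>p there: w2:T, w4:T, w5:T, w7:T. ✓
Satisfying worlds: {w1, w2, w4, w7}.

4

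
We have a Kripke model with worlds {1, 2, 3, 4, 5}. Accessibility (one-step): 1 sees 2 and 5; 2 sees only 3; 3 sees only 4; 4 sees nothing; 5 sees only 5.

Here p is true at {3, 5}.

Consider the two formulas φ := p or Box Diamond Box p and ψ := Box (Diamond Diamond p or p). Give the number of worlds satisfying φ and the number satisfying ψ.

For p or Box Diamond Box p:
1: p is F, Box Diamond Box p is F. ✗
2: p is F, Box Diamond Box p is T. ✓
3: p is T, Box Diamond Box p is F. ✓
4: p is F, Box Diamond Box p is T. ✓
5: p is T, Box Diamond Box p is T. ✓
— 4 worlds.
For Box (Diamond Diamond p or p):
1: successors {2, 5}; Diamond Diamond p or p there: 2:F, 5:T. ✗
2: successors {3}; Diamond Diamond p or p there: 3:T. ✓
3: successors {4}; Diamond Diamond p or p there: 4:F. ✗
4: no successors, so Box (Diamond Diamond p or p) holds vacuously. ✓
5: successors {5}; Diamond Diamond p or p there: 5:T. ✓
— 3 worlds.

4 and 3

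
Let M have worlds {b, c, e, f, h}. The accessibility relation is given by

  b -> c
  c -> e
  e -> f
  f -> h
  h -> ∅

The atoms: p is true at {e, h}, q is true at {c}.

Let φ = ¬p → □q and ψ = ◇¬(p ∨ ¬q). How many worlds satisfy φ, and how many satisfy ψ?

For ¬p → □q:
b: ¬p is T, □q is T. ✓
c: ¬p is T, □q is F. ✗
e: ¬p is F, □q is F. ✓
f: ¬p is T, □q is F. ✗
h: ¬p is F, □q is T. ✓
— 3 worlds.
For ◇¬(p ∨ ¬q):
b: successors {c}; ¬(p ∨ ¬q) there: c:T. ✓
c: successors {e}; ¬(p ∨ ¬q) there: e:F. ✗
e: successors {f}; ¬(p ∨ ¬q) there: f:F. ✗
f: successors {h}; ¬(p ∨ ¬q) there: h:F. ✗
h: no successors, so ◇¬(p ∨ ¬q) fails. ✗
— 1 world.

3 and 1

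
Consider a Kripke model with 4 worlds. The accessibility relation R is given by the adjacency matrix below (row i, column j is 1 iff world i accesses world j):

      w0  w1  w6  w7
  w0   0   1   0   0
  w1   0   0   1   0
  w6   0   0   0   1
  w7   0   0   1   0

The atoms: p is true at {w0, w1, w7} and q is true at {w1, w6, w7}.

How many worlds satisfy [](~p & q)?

2

w0: successors {w1}; ~p & q there: w1:F. ✗
w1: successors {w6}; ~p & q there: w6:T. ✓
w6: successors {w7}; ~p & q there: w7:F. ✗
w7: successors {w6}; ~p & q there: w6:T. ✓
Satisfying worlds: {w1, w7}.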